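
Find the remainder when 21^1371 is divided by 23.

Successive squares of 21 mod 23: 21^1≡21, 21^2≡4, 21^4≡16, 21^8≡3, 21^16≡9, 21^32≡12, 21^64≡6, 21^128≡13, 21^256≡8, 21^512≡18, 21^1024≡2.
1371 = 1 + 2 + 8 + 16 + 64 + 256 + 1024, so 21^1371 ≡ 21·4·3·9·6·8·2 ≡ 10 (mod 23).

10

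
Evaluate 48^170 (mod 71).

Successive squares of 48 mod 71: 48^1≡48, 48^2≡32, 48^4≡30, 48^8≡48, 48^16≡32, 48^32≡30, 48^64≡48, 48^128≡32.
170 = 2 + 8 + 32 + 128, so 48^170 ≡ 32·48·30·32 ≡ 32 (mod 71).

32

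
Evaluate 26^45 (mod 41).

27

By repeated squaring mod 41: 26^1≡26, 26^2≡20, 26^4≡31, 26^8≡18, 26^16≡37, 26^32≡16.
45 = 1 + 4 + 8 + 32, so 26^45 ≡ 26·31·18·16 ≡ 27 (mod 41).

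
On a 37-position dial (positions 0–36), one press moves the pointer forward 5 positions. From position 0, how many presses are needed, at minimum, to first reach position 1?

15

5·15 = 75 = 2·37 + 1, so 5⁻¹ ≡ 15 (mod 37).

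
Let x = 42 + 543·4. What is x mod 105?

543·4 = 2172.
2172 = 20·105 + 72, so 2172 mod 105 = 72.
(42 + 72) mod 105 = 9.

9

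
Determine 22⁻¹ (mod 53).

22·41 = 902 = 17·53 + 1, so 22⁻¹ ≡ 41 (mod 53).

41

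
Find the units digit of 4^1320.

6

The units digit of 4^n cycles with period 2: 4, 6, …
1320 leaves remainder 0 on division by 2, so 4^1320 ends in 6.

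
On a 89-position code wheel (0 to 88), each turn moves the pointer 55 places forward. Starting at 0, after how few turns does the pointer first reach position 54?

55⁻¹ ≡ 34 (mod 89) because 55·34 = 1870 = 21·89 + 1.
Multiplying both sides by 34: x ≡ 34·54 = 1836 ≡ 56 (mod 89).

56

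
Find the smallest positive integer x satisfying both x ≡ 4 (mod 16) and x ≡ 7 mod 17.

Since 17·1 ≡ 1 (mod 16), take x = 7 + 17·((4−7)·1 mod 16) = 7 + 17·13 = 228.
Check: 228 mod 16 = 4, 228 mod 17 = 7.

228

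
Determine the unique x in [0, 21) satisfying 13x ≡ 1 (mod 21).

The inverse of 13 mod 21 is 13 (since 13·13 = 169 ≡ 1).
Multiplying both sides by 13: x ≡ 13·1 = 13 ≡ 13 (mod 21).
Check: 13·13 = 169 = 8·21 + 1.

13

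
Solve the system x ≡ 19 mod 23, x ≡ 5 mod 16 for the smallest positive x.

341

x ≡ 5 (mod 16) gives x ∈ {5, 21, 37, 53, 69, 85, 101, 117, …}.
The first of these with x mod 23 = 19 is 341.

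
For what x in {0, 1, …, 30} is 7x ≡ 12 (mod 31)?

15

7⁻¹ ≡ 9 (mod 31) because 7·9 = 63 = 2·31 + 1.
So x ≡ 9·12 = 108 ≡ 15 (mod 31).
Check: 7·15 = 105 = 3·31 + 12.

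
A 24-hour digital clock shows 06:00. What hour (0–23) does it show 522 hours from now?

Dividing 522 by 24 gives quotient 21 and remainder 18.
(6 + 18) mod 24 = 0.

0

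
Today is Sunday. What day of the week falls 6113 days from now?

Tuesday

6113 mod 7 = 2 (since 873·7 = 6111).
Sunday + 2 days → Tuesday.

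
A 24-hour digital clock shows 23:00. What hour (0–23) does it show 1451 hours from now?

1451 − 60·24 = 11, so 1451 ≡ 11 (mod 24).
(23 + 11) mod 24 = 10.

10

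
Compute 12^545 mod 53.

22

By repeated squaring mod 53: 12^1≡12, 12^2≡38, 12^4≡13, 12^8≡10, 12^16≡47, 12^32≡36, 12^64≡24, 12^128≡46, 12^256≡49, 12^512≡16.
545 = 1 + 32 + 512, so 12^545 ≡ 12·36·16 ≡ 22 (mod 53).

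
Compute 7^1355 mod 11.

10

Square-and-reduce mod 11: 7^1≡7, 7^2≡5, 7^4≡3, 7^8≡9, 7^16≡4, 7^32≡5, 7^64≡3, 7^128≡9, 7^256≡4, 7^512≡5, 7^1024≡3.
1355 = 1 + 2 + 8 + 64 + 256 + 1024, so 7^1355 ≡ 7·5·9·3·4·3 ≡ 10 (mod 11).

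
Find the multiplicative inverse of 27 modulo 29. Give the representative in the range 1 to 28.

14

29 = 1·27 + 2
27 = 13·2 + 1
2 = 2·1 + 0
Back-substituting gives 27·14 ≡ 1 (mod 29).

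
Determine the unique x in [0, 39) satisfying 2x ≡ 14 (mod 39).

7

The inverse of 2 mod 39 is 20 (since 2·20 = 40 ≡ 1).
Multiplying both sides by 20: x ≡ 20·14 = 280 ≡ 7 (mod 39).
Check: 2·7 = 14 = 0·39 + 14.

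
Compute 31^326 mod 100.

81

Successive squares of 31 mod 100: 31^1≡31, 31^2≡61, 31^4≡21, 31^8≡41, 31^16≡81, 31^32≡61, 31^64≡21, 31^128≡41, 31^256≡81.
326 = 2 + 4 + 64 + 256, so 31^326 ≡ 61·21·21·81 ≡ 81 (mod 100).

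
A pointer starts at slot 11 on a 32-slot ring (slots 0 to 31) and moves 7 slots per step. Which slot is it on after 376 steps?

376·7 = 2632.
2632 mod 32 = 8 (since 82·32 = 2624).
(11 + 8) mod 32 = 19.

19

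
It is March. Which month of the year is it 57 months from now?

Dividing 57 by 12 gives quotient 4 and remainder 9.
March + 9 months → December.

December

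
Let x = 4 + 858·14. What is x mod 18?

10

858·14 = 12012.
12012 mod 18 = 6 (since 667·18 = 12006).
(4 + 6) mod 18 = 10.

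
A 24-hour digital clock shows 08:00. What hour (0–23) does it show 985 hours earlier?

985 = 41·24 + 1, so 985 mod 24 = 1.
(8 − 1) mod 24 = 7.

7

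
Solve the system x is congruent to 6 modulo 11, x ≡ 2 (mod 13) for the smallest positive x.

x ≡ 6 (mod 11) gives x ∈ {6, 17, 28}.
The first of these with x mod 13 = 2 is 28.

28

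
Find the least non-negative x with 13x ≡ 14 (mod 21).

14

13⁻¹ ≡ 13 (mod 21) because 13·13 = 169 = 8·21 + 1.
Multiplying both sides by 13: x ≡ 13·14 = 182 ≡ 14 (mod 21).
Check: 13·14 = 182 = 8·21 + 14.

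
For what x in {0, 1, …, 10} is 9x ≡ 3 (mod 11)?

4

The inverse of 9 mod 11 is 5 (since 9·5 = 45 ≡ 1).
Multiplying both sides by 5: x ≡ 5·3 = 15 ≡ 4 (mod 11).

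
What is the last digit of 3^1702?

The units digit of 3^n cycles with period 4: 3, 9, 7, 1, …
1702 leaves remainder 2 on division by 4, so 3^1702 ends in 9.

9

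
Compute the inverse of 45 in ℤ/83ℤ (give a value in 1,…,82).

24

45·24 = 1080 = 13·83 + 1, so 45⁻¹ ≡ 24 (mod 83).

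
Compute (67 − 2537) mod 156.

26

2537 − 16·156 = 41, so 2537 ≡ 41 (mod 156).
(67 − 41) mod 156 = 26.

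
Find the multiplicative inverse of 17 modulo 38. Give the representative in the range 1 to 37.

9

17·9 = 153 = 4·38 + 1, so 17⁻¹ ≡ 9 (mod 38).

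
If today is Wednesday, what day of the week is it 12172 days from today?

12172 = 1738·7 + 6, so 12172 mod 7 = 6.
Wednesday + 6 days → Tuesday.

Tuesday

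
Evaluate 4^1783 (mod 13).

Successive squares of 4 mod 13: 4^1≡4, 4^2≡3, 4^4≡9, 4^8≡3, 4^16≡9, 4^32≡3, 4^64≡9, 4^128≡3, 4^256≡9, 4^512≡3, 4^1024≡9.
Since 1783 = 1 + 2 + 4 + 16 + 32 + 64 + 128 + 512 + 1024 in binary, 4^1783 ≡ 4·3·9·9·3·9·3·3·9 ≡ 4 (mod 13).

4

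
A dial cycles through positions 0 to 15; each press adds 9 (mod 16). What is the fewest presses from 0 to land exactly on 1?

9

9·9 = 81 = 5·16 + 1, so 9⁻¹ ≡ 9 (mod 16).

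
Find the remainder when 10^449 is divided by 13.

Square-and-reduce mod 13: 10^1≡10, 10^2≡9, 10^4≡3, 10^8≡9, 10^16≡3, 10^32≡9, 10^64≡3, 10^128≡9, 10^256≡3.
Since 449 = 1 + 64 + 128 + 256 in binary, 10^449 ≡ 10·3·9·3 ≡ 4 (mod 13).

4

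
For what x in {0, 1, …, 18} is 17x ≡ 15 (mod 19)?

2

17⁻¹ ≡ 9 (mod 19) because 17·9 = 153 = 8·19 + 1.
Multiplying both sides by 9: x ≡ 9·15 = 135 ≡ 2 (mod 19).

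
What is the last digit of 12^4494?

4

Last digits of 2^n: 2, 4, 8, 6 (period 4).
4494 leaves remainder 2 on division by 4, so 12^4494 ends in 4.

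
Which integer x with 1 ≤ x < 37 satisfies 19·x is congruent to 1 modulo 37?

2

37 = 1·19 + 18
19 = 1·18 + 1
18 = 18·1 + 0
Back-substituting gives 19·2 ≡ 1 (mod 37).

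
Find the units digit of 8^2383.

2

Powers of 8 mod 10 repeat with period 4: 8, 4, 2, 6.
2383 leaves remainder 3 on division by 4, so 8^2383 ends in 2.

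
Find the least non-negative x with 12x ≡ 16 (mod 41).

12⁻¹ ≡ 24 (mod 41) because 12·24 = 288 = 7·41 + 1.
So x ≡ 24·16 = 384 ≡ 15 (mod 41).
Check: 12·15 = 180 = 4·41 + 16.

15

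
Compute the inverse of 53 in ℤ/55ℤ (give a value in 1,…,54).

53·27 = 1431 = 26·55 + 1, so 53⁻¹ ≡ 27 (mod 55).

27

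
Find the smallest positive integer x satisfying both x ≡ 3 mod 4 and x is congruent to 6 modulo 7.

27

x ≡ 3 (mod 4) gives x ∈ {3, 7, 11, 15, 19, 23, 27}.
The first of these with x mod 7 = 6 is 27.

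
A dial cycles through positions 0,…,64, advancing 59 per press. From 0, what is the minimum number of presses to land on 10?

59⁻¹ ≡ 54 (mod 65) because 59·54 = 3186 = 49·65 + 1.
Multiplying both sides by 54: x ≡ 54·10 = 540 ≡ 20 (mod 65).

20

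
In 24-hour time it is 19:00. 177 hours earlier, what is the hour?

10

177 mod 24 = 9 (since 7·24 = 168).
(19 − 9) mod 24 = 10.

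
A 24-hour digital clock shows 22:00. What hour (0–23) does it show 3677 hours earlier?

3677 − 153·24 = 5, so 3677 ≡ 5 (mod 24).
(22 − 5) mod 24 = 17.

17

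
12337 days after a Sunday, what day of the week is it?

12337 = 1762·7 + 3, so 12337 mod 7 = 3.
Sunday + 3 days → Wednesday.

Wednesday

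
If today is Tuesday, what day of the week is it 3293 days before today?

3293 − 470·7 = 3, so 3293 ≡ 3 (mod 7).
Tuesday − 3 days → Saturday.

Saturday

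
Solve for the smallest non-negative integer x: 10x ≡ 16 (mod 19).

13

10⁻¹ ≡ 2 (mod 19) because 10·2 = 20 = 1·19 + 1.
Multiplying both sides by 2: x ≡ 2·16 = 32 ≡ 13 (mod 19).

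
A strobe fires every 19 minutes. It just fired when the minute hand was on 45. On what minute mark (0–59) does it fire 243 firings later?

243·19 = 4617.
4617 mod 60 = 57 (since 76·60 = 4560).
(45 + 57) mod 60 = 42.

42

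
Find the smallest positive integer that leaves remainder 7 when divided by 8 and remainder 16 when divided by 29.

x ≡ 7 (mod 8) gives x ∈ {7, 15, 23, 31, 39, 47, 55, 63, …}.
The first of these with x mod 29 = 16 is 103.

103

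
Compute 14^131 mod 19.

Successive squares of 14 mod 19: 14^1≡14, 14^2≡6, 14^4≡17, 14^8≡4, 14^16≡16, 14^32≡9, 14^64≡5, 14^128≡6.
131 = 1 + 2 + 128, so 14^131 ≡ 14·6·6 ≡ 10 (mod 19).

10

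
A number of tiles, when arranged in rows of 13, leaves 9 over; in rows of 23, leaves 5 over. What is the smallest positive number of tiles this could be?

74

x ≡ 9 (mod 13) gives x ∈ {9, 22, 35, 48, 61, 74}.
The first of these with x mod 23 = 5 is 74.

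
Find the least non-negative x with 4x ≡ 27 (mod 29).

The inverse of 4 mod 29 is 22 (since 4·22 = 88 ≡ 1).
So x ≡ 22·27 = 594 ≡ 14 (mod 29).

14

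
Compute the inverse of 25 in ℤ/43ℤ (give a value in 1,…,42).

25·31 = 775 = 18·43 + 1, so 25⁻¹ ≡ 31 (mod 43).

31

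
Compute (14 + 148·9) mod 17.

3

148·9 = 1332.
Dividing 1332 by 17 gives quotient 78 and remainder 6.
(14 + 6) mod 17 = 3.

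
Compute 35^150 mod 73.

65

By repeated squaring mod 73: 35^1≡35, 35^2≡57, 35^4≡37, 35^8≡55, 35^16≡32, 35^32≡2, 35^64≡4, 35^128≡16.
150 = 2 + 4 + 16 + 128, so 35^150 ≡ 57·37·32·16 ≡ 65 (mod 73).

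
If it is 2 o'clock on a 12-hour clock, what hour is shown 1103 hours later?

1

Dividing 1103 by 12 gives quotient 91 and remainder 11.
2 + 11 → 1 on a 12-hour dial.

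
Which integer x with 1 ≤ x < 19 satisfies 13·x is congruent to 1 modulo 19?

3

19 = 1·13 + 6
13 = 2·6 + 1
6 = 6·1 + 0
Back-substituting gives 13·3 ≡ 1 (mod 19).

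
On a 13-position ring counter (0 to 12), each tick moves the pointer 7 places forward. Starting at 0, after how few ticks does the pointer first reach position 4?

The inverse of 7 mod 13 is 2 (since 7·2 = 14 ≡ 1).
Multiplying both sides by 2: x ≡ 2·4 = 8 ≡ 8 (mod 13).
Check: 7·8 = 56 = 4·13 + 4.

8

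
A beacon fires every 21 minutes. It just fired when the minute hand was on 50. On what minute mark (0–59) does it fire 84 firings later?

14

84·21 = 1764.
1764 − 29·60 = 24, so 1764 ≡ 24 (mod 60).
(50 + 24) mod 60 = 14.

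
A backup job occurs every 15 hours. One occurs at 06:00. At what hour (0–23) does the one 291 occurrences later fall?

3

291·15 = 4365.
4365 mod 24 = 21 (since 181·24 = 4344).
(6 + 21) mod 24 = 3.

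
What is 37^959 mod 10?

3

Last digits of 7^n: 7, 9, 3, 1 (period 4).
959 leaves remainder 3 on division by 4, so 37^959 ends in 3.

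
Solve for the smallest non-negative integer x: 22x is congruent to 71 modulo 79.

14

22⁻¹ ≡ 18 (mod 79) because 22·18 = 396 = 5·79 + 1.
So x ≡ 18·71 = 1278 ≡ 14 (mod 79).
Check: 22·14 = 308 = 3·79 + 71.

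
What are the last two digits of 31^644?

By repeated squaring mod 100: 31^1≡31, 31^2≡61, 31^4≡21, 31^8≡41, 31^16≡81, 31^32≡61, 31^64≡21, 31^128≡41, 31^256≡81, 31^512≡61.
644 = 4 + 128 + 512, so 31^644 ≡ 21·41·61 ≡ 21 (mod 100).

21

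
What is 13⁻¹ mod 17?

13·4 = 52 = 3·17 + 1, so 13⁻¹ ≡ 4 (mod 17).

4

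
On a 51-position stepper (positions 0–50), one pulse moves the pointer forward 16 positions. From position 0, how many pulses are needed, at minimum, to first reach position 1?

16·16 = 256 = 5·51 + 1, so 16⁻¹ ≡ 16 (mod 51).

16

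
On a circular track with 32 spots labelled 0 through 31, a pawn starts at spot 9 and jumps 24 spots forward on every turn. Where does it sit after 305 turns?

305·24 = 7320.
7320 mod 32 = 24 (since 228·32 = 7296).
(9 + 24) mod 32 = 1.

1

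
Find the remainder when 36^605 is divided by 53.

47

Successive squares of 36 mod 53: 36^1≡36, 36^2≡24, 36^4≡46, 36^8≡49, 36^16≡16, 36^32≡44, 36^64≡28, 36^128≡42, 36^256≡15, 36^512≡13.
Since 605 = 1 + 4 + 8 + 16 + 64 + 512 in binary, 36^605 ≡ 36·46·49·16·28·13 ≡ 47 (mod 53).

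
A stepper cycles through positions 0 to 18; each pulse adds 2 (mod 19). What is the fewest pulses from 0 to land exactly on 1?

2·10 = 20 = 1·19 + 1, so 2⁻¹ ≡ 10 (mod 19).

10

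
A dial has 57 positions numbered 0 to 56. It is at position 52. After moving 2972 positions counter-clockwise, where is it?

Dividing 2972 by 57 gives quotient 52 and remainder 8.
(52 − 8) mod 57 = 44.

44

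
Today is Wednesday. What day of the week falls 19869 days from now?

19869 = 2838·7 + 3, so 19869 mod 7 = 3.
Wednesday + 3 days → Saturday.

Saturday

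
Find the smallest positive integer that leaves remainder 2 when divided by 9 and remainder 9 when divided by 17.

128

x ≡ 2 (mod 9) gives x ∈ {2, 11, 20, 29, 38, 47, 56, 65, …}.
The first of these with x mod 17 = 9 is 128.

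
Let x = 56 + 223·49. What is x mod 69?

12

223·49 = 10927.
10927 = 158·69 + 25, so 10927 mod 69 = 25.
(56 + 25) mod 69 = 12.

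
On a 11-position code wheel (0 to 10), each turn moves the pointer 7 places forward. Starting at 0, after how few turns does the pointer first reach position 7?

1

The inverse of 7 mod 11 is 8 (since 7·8 = 56 ≡ 1).
Multiplying both sides by 8: x ≡ 8·7 = 56 ≡ 1 (mod 11).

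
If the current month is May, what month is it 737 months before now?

737 − 61·12 = 5, so 737 ≡ 5 (mod 12).
May − 5 months → December.

December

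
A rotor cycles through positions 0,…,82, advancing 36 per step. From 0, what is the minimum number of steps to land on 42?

The inverse of 36 mod 83 is 30 (since 36·30 = 1080 ≡ 1).
Multiplying both sides by 30: x ≡ 30·42 = 1260 ≡ 15 (mod 83).
Check: 36·15 = 540 = 6·83 + 42.

15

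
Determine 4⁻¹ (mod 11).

11 = 2·4 + 3
4 = 1·3 + 1
3 = 3·1 + 0
Back-substituting gives 4·3 ≡ 1 (mod 11).

3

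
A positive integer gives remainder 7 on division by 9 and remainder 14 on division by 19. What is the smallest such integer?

52

x ≡ 7 (mod 9) gives x ∈ {7, 16, 25, 34, 43, 52}.
The first of these with x mod 19 = 14 is 52.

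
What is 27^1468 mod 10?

Powers of 7 mod 10 repeat with period 4: 7, 9, 3, 1.
1468 leaves remainder 0 on division by 4, so 27^1468 ends in 1.

1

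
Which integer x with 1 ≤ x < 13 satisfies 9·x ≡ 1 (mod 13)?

3

9·3 = 27 = 2·13 + 1, so 9⁻¹ ≡ 3 (mod 13).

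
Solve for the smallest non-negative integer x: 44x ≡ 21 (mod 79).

31

The inverse of 44 mod 79 is 9 (since 44·9 = 396 ≡ 1).
So x ≡ 9·21 = 189 ≡ 31 (mod 79).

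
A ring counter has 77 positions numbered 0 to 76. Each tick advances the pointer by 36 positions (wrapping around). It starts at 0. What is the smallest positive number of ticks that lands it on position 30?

The inverse of 36 mod 77 is 15 (since 36·15 = 540 ≡ 1).
So x ≡ 15·30 = 450 ≡ 65 (mod 77).
Check: 36·65 = 2340 = 30·77 + 30.

65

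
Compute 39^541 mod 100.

By repeated squaring mod 100: 39^1≡39, 39^2≡21, 39^4≡41, 39^8≡81, 39^16≡61, 39^32≡21, 39^64≡41, 39^128≡81, 39^256≡61, 39^512≡21.
Since 541 = 1 + 4 + 8 + 16 + 512 in binary, 39^541 ≡ 39·41·81·61·21 ≡ 39 (mod 100).

39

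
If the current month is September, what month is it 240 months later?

September

240 − 20·12 = 0, so 240 ≡ 0 (mod 12).
September + 0 months → September.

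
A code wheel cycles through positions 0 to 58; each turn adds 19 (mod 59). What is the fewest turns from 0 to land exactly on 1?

59 = 3·19 + 2
19 = 9·2 + 1
2 = 2·1 + 0
Back-substituting gives 19·28 ≡ 1 (mod 59).

28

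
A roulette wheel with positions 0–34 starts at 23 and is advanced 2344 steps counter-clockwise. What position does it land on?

Dividing 2344 by 35 gives quotient 66 and remainder 34.
(23 − 34) mod 35 = 24.

24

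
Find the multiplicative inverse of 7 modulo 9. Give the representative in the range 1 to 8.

9 = 1·7 + 2
7 = 3·2 + 1
2 = 2·1 + 0
Back-substituting gives 7·4 ≡ 1 (mod 9).

4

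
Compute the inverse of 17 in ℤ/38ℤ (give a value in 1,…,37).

17·9 = 153 = 4·38 + 1, so 17⁻¹ ≡ 9 (mod 38).

9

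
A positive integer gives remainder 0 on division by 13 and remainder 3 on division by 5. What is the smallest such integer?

x ≡ 3 (mod 5) gives x ∈ {3, 8, 13}.
The first of these with x mod 13 = 0 is 13.

13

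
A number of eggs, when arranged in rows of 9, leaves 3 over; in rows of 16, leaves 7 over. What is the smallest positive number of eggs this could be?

Since 16·4 ≡ 1 (mod 9), take x = 7 + 16·((3−7)·4 mod 9) = 7 + 16·2 = 39.
Check: 39 mod 9 = 3, 39 mod 16 = 7.

39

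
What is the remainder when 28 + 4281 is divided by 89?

37

Dividing 4281 by 89 gives quotient 48 and remainder 9.
(28 + 9) mod 89 = 37.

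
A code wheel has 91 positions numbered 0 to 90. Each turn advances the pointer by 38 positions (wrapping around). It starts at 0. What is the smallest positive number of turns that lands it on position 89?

The inverse of 38 mod 91 is 12 (since 38·12 = 456 ≡ 1).
So x ≡ 12·89 = 1068 ≡ 67 (mod 91).

67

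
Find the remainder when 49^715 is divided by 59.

Successive squares of 49 mod 59: 49^1≡49, 49^2≡41, 49^4≡29, 49^8≡15, 49^16≡48, 49^32≡3, 49^64≡9, 49^128≡22, 49^256≡12, 49^512≡26.
Since 715 = 1 + 2 + 8 + 64 + 128 + 512 in binary, 49^715 ≡ 49·41·15·9·22·26 ≡ 26 (mod 59).

26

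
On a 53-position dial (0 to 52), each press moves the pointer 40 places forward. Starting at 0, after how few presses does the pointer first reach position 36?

38

40⁻¹ ≡ 4 (mod 53) because 40·4 = 160 = 3·53 + 1.
So x ≡ 4·36 = 144 ≡ 38 (mod 53).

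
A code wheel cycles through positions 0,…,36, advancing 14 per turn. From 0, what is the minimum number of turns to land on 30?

18

14⁻¹ ≡ 8 (mod 37) because 14·8 = 112 = 3·37 + 1.
So x ≡ 8·30 = 240 ≡ 18 (mod 37).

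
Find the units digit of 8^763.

2

Powers of 8 mod 10 repeat with period 4: 8, 4, 2, 6.
763 leaves remainder 3 on division by 4, so 8^763 ends in 2.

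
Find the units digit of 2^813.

2

The units digit of 2^n cycles with period 4: 2, 4, 8, 6, …
813 mod 4 = 1, so the last digit matches 2^1 = 2.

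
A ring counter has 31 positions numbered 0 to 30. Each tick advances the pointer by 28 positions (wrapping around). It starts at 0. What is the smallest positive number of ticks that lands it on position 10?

7

28⁻¹ ≡ 10 (mod 31) because 28·10 = 280 = 9·31 + 1.
So x ≡ 10·10 = 100 ≡ 7 (mod 31).
Check: 28·7 = 196 = 6·31 + 10.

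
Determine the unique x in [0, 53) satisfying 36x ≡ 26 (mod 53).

39

The inverse of 36 mod 53 is 28 (since 36·28 = 1008 ≡ 1).
So x ≡ 28·26 = 728 ≡ 39 (mod 53).
Check: 36·39 = 1404 = 26·53 + 26.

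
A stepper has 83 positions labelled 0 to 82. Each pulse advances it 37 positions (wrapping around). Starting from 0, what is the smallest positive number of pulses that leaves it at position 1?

37·9 = 333 = 4·83 + 1, so 37⁻¹ ≡ 9 (mod 83).

9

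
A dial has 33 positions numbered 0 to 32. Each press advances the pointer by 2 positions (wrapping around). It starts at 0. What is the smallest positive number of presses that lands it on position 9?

The inverse of 2 mod 33 is 17 (since 2·17 = 34 ≡ 1).
Multiplying both sides by 17: x ≡ 17·9 = 153 ≡ 21 (mod 33).

21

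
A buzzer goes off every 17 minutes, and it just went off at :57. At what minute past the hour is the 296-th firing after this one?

49

296·17 = 5032.
5032 = 83·60 + 52, so 5032 mod 60 = 52.
(57 + 52) mod 60 = 49.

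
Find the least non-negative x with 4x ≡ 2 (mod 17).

9

The inverse of 4 mod 17 is 13 (since 4·13 = 52 ≡ 1).
So x ≡ 13·2 = 26 ≡ 9 (mod 17).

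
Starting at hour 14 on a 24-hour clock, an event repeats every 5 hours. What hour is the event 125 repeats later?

125·5 = 625.
Dividing 625 by 24 gives quotient 26 and remainder 1.
(14 + 1) mod 24 = 15.

15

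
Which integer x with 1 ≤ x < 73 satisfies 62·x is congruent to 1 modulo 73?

62·53 = 3286 = 45·73 + 1, so 62⁻¹ ≡ 53 (mod 73).

53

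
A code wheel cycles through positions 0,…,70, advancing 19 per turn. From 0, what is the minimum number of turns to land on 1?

The inverse of 19 mod 71 is 15 (since 19·15 = 285 ≡ 1).
Multiplying both sides by 15: x ≡ 15·1 = 15 ≡ 15 (mod 71).

15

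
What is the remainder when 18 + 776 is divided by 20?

14

Dividing 776 by 20 gives quotient 38 and remainder 16.
(18 + 16) mod 20 = 14.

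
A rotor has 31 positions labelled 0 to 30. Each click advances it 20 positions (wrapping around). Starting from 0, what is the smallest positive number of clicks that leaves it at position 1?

31 = 1·20 + 11
20 = 1·11 + 9
11 = 1·9 + 2
9 = 4·2 + 1
2 = 2·1 + 0
Back-substituting gives 20·14 ≡ 1 (mod 31).

14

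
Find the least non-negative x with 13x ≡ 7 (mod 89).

69

13⁻¹ ≡ 48 (mod 89) because 13·48 = 624 = 7·89 + 1.
Multiplying both sides by 48: x ≡ 48·7 = 336 ≡ 69 (mod 89).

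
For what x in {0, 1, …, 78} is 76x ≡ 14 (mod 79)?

48

76⁻¹ ≡ 26 (mod 79) because 76·26 = 1976 = 25·79 + 1.
So x ≡ 26·14 = 364 ≡ 48 (mod 79).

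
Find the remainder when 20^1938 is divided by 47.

Successive squares of 20 mod 47: 20^1≡20, 20^2≡24, 20^4≡12, 20^8≡3, 20^16≡9, 20^32≡34, 20^64≡28, 20^128≡32, 20^256≡37, 20^512≡6, 20^1024≡36.
Since 1938 = 2 + 16 + 128 + 256 + 512 + 1024 in binary, 20^1938 ≡ 24·9·32·37·6·36 ≡ 6 (mod 47).

6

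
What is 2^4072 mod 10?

Last digits of 2^n: 2, 4, 8, 6 (period 4).
4072 leaves remainder 0 on division by 4, so 2^4072 ends in 6.

6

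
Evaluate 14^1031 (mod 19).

Successive squares of 14 mod 19: 14^1≡14, 14^2≡6, 14^4≡17, 14^8≡4, 14^16≡16, 14^32≡9, 14^64≡5, 14^128≡6, 14^256≡17, 14^512≡4, 14^1024≡16.
1031 = 1 + 2 + 4 + 1024, so 14^1031 ≡ 14·6·17·16 ≡ 10 (mod 19).

10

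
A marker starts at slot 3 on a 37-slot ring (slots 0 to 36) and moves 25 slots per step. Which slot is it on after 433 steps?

433·25 = 10825.
10825 mod 37 = 21 (since 292·37 = 10804).
(3 + 21) mod 37 = 24.

24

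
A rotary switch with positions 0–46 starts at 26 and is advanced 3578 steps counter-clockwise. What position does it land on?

Dividing 3578 by 47 gives quotient 76 and remainder 6.
(26 − 6) mod 47 = 20.

20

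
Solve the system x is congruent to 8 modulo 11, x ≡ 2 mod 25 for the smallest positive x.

Since 25·4 ≡ 1 (mod 11), take x = 2 + 25·((8−2)·4 mod 11) = 2 + 25·2 = 52.
Check: 52 mod 11 = 8, 52 mod 25 = 2.

52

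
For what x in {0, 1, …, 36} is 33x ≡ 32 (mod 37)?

The inverse of 33 mod 37 is 9 (since 33·9 = 297 ≡ 1).
So x ≡ 9·32 = 288 ≡ 29 (mod 37).

29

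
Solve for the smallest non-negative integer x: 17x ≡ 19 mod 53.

17⁻¹ ≡ 25 (mod 53) because 17·25 = 425 = 8·53 + 1.
So x ≡ 25·19 = 475 ≡ 51 (mod 53).
Check: 17·51 = 867 = 16·53 + 19.

51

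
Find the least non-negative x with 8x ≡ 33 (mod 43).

The inverse of 8 mod 43 is 27 (since 8·27 = 216 ≡ 1).
Multiplying both sides by 27: x ≡ 27·33 = 891 ≡ 31 (mod 43).

31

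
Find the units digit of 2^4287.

8

The units digit of 2^n cycles with period 4: 2, 4, 8, 6, …
4287 leaves remainder 3 on division by 4, so 2^4287 ends in 8.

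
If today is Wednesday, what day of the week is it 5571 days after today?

Tuesday

5571 mod 7 = 6 (since 795·7 = 5565).
Wednesday + 6 days → Tuesday.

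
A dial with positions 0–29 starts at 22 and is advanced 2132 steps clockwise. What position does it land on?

24

2132 mod 30 = 2 (since 71·30 = 2130).
(22 + 2) mod 30 = 24.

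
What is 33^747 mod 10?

The units digit of 33^n cycles with period 4: 3, 9, 7, 1, …
747 mod 4 = 3, so the last digit matches 3^3 = 7.

7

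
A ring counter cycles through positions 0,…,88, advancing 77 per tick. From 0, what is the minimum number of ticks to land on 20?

The inverse of 77 mod 89 is 37 (since 77·37 = 2849 ≡ 1).
Multiplying both sides by 37: x ≡ 37·20 = 740 ≡ 28 (mod 89).

28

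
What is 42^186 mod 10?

Powers of 2 mod 10 repeat with period 4: 2, 4, 8, 6.
186 leaves remainder 2 on division by 4, so 42^186 ends in 4.

4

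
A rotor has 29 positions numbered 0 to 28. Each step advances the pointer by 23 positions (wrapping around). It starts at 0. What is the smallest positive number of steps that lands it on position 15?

23⁻¹ ≡ 24 (mod 29) because 23·24 = 552 = 19·29 + 1.
So x ≡ 24·15 = 360 ≡ 12 (mod 29).

12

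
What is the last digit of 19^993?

Last digits of 9^n: 9, 1 (period 2).
993 leaves remainder 1 on division by 2, so 19^993 ends in 9.

9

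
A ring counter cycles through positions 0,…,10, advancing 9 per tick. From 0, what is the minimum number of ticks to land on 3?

4

The inverse of 9 mod 11 is 5 (since 9·5 = 45 ≡ 1).
Multiplying both sides by 5: x ≡ 5·3 = 15 ≡ 4 (mod 11).
Check: 9·4 = 36 = 3·11 + 3.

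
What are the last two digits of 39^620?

01

Square-and-reduce mod 100: 39^1≡39, 39^2≡21, 39^4≡41, 39^8≡81, 39^16≡61, 39^32≡21, 39^64≡41, 39^128≡81, 39^256≡61, 39^512≡21.
Since 620 = 4 + 8 + 32 + 64 + 512 in binary, 39^620 ≡ 41·81·21·41·21 ≡ 1 (mod 100).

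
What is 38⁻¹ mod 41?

27

38·27 = 1026 = 25·41 + 1, so 38⁻¹ ≡ 27 (mod 41).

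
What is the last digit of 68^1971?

Last digits of 8^n: 8, 4, 2, 6 (period 4).
1971 mod 4 = 3, so the last digit matches 8^3 = 2.

2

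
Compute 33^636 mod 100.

81

Successive squares of 33 mod 100: 33^1≡33, 33^2≡89, 33^4≡21, 33^8≡41, 33^16≡81, 33^32≡61, 33^64≡21, 33^128≡41, 33^256≡81, 33^512≡61.
Since 636 = 4 + 8 + 16 + 32 + 64 + 512 in binary, 33^636 ≡ 21·41·81·61·21·61 ≡ 81 (mod 100).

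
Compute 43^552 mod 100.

1

By repeated squaring mod 100: 43^1≡43, 43^2≡49, 43^4≡1, 43^8≡1, 43^16≡1, 43^32≡1, 43^64≡1, 43^128≡1, 43^256≡1, 43^512≡1.
552 = 8 + 32 + 512, so 43^552 ≡ 1·1·1 ≡ 1 (mod 100).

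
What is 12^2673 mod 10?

Powers of 2 mod 10 repeat with period 4: 2, 4, 8, 6.
2673 leaves remainder 1 on division by 4, so 12^2673 ends in 2.

2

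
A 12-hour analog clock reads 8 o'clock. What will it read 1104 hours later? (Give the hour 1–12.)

Dividing 1104 by 12 gives quotient 92 and remainder 0.
8 + 0 → 8 on a 12-hour dial.

8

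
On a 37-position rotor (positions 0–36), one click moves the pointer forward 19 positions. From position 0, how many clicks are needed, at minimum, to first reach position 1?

37 = 1·19 + 18
19 = 1·18 + 1
18 = 18·1 + 0
Back-substituting gives 19·2 ≡ 1 (mod 37).

2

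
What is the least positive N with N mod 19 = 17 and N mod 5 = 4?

Since 5·4 ≡ 1 (mod 19), take x = 4 + 5·((17−4)·4 mod 19) = 4 + 5·14 = 74.
Check: 74 mod 19 = 17, 74 mod 5 = 4.

74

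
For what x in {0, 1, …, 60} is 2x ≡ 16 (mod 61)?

8

2⁻¹ ≡ 31 (mod 61) because 2·31 = 62 = 1·61 + 1.
So x ≡ 31·16 = 496 ≡ 8 (mod 61).
Check: 2·8 = 16 = 0·61 + 16.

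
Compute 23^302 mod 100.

By repeated squaring mod 100: 23^1≡23, 23^2≡29, 23^4≡41, 23^8≡81, 23^16≡61, 23^32≡21, 23^64≡41, 23^128≡81, 23^256≡61.
Since 302 = 2 + 4 + 8 + 32 + 256 in binary, 23^302 ≡ 29·41·81·21·61 ≡ 29 (mod 100).

29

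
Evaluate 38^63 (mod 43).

1

By repeated squaring mod 43: 38^1≡38, 38^2≡25, 38^4≡23, 38^8≡13, 38^16≡40, 38^32≡9.
Since 63 = 1 + 2 + 4 + 8 + 16 + 32 in binary, 38^63 ≡ 38·25·23·13·40·9 ≡ 1 (mod 43).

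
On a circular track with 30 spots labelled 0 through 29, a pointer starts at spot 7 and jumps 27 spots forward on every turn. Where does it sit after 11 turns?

11·27 = 297.
297 mod 30 = 27 (since 9·30 = 270).
(7 + 27) mod 30 = 4.

4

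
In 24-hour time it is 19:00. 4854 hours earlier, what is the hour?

13

Dividing 4854 by 24 gives quotient 202 and remainder 6.
(19 − 6) mod 24 = 13.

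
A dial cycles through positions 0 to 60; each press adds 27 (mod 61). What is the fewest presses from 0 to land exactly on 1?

52

27·52 = 1404 = 23·61 + 1, so 27⁻¹ ≡ 52 (mod 61).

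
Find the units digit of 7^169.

7

Last digits of 7^n: 7, 9, 3, 1 (period 4).
169 leaves remainder 1 on division by 4, so 7^169 ends in 7.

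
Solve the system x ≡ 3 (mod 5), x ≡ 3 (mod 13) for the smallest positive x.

Since 13·2 ≡ 1 (mod 5), take x = 3 + 13·((3−3)·2 mod 5) = 3 + 13·0 = 3.
Check: 3 mod 5 = 3, 3 mod 13 = 3.

3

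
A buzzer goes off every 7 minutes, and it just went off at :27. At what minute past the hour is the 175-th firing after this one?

52

175·7 = 1225.
Dividing 1225 by 60 gives quotient 20 and remainder 25.
(27 + 25) mod 60 = 52.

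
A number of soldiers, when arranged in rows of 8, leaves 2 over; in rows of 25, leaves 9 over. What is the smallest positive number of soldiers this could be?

x ≡ 2 (mod 8) gives x ∈ {2, 10, 18, 26, 34}.
The first of these with x mod 25 = 9 is 34.

34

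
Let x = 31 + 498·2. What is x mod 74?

65

498·2 = 996.
996 = 13·74 + 34, so 996 mod 74 = 34.
(31 + 34) mod 74 = 65.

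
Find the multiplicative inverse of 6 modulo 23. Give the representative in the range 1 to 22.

4

6·4 = 24 = 1·23 + 1, so 6⁻¹ ≡ 4 (mod 23).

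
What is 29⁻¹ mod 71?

49

29·49 = 1421 = 20·71 + 1, so 29⁻¹ ≡ 49 (mod 71).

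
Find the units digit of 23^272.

The units digit of 23^n cycles with period 4: 3, 9, 7, 1, …
272 leaves remainder 0 on division by 4, so 23^272 ends in 1.

1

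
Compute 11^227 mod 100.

By repeated squaring mod 100: 11^1≡11, 11^2≡21, 11^4≡41, 11^8≡81, 11^16≡61, 11^32≡21, 11^64≡41, 11^128≡81.
Since 227 = 1 + 2 + 32 + 64 + 128 in binary, 11^227 ≡ 11·21·21·41·81 ≡ 71 (mod 100).

71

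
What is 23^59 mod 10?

Powers of 3 mod 10 repeat with period 4: 3, 9, 7, 1.
59 leaves remainder 3 on division by 4, so 23^59 ends in 7.

7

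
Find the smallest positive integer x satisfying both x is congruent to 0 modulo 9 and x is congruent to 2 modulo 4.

18

x ≡ 2 (mod 4) gives x ∈ {2, 6, 10, 14, 18}.
The first of these with x mod 9 = 0 is 18.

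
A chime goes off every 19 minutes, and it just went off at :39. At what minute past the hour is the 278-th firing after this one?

278·19 = 5282.
5282 = 88·60 + 2, so 5282 mod 60 = 2.
(39 + 2) mod 60 = 41.

41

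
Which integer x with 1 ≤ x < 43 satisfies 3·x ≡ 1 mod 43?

3·29 = 87 = 2·43 + 1, so 3⁻¹ ≡ 29 (mod 43).

29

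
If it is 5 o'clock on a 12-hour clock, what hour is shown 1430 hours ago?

Dividing 1430 by 12 gives quotient 119 and remainder 2.
5 − 2 → 3 on a 12-hour dial.

3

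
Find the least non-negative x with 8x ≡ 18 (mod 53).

42

8⁻¹ ≡ 20 (mod 53) because 8·20 = 160 = 3·53 + 1.
So x ≡ 20·18 = 360 ≡ 42 (mod 53).
Check: 8·42 = 336 = 6·53 + 18.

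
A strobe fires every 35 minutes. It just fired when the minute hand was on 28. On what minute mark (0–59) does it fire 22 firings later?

22·35 = 770.
Dividing 770 by 60 gives quotient 12 and remainder 50.
(28 + 50) mod 60 = 18.

18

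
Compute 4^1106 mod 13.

3

Successive squares of 4 mod 13: 4^1≡4, 4^2≡3, 4^4≡9, 4^8≡3, 4^16≡9, 4^32≡3, 4^64≡9, 4^128≡3, 4^256≡9, 4^512≡3, 4^1024≡9.
Since 1106 = 2 + 16 + 64 + 1024 in binary, 4^1106 ≡ 3·9·9·9 ≡ 3 (mod 13).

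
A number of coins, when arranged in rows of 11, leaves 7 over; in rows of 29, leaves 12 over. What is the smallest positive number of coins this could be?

128

x ≡ 7 (mod 11) gives x ∈ {7, 18, 29, 40, 51, 62, 73, 84, …}.
The first of these with x mod 29 = 12 is 128.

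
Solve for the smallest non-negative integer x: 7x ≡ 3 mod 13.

7⁻¹ ≡ 2 (mod 13) because 7·2 = 14 = 1·13 + 1.
Multiplying both sides by 2: x ≡ 2·3 = 6 ≡ 6 (mod 13).
Check: 7·6 = 42 = 3·13 + 3.

6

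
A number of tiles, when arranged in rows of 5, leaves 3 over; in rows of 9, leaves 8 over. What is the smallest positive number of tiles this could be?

8

Since 9·4 ≡ 1 (mod 5), take x = 8 + 9·((3−8)·4 mod 5) = 8 + 9·0 = 8.
Check: 8 mod 5 = 3, 8 mod 9 = 8.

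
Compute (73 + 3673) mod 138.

3673 = 26·138 + 85, so 3673 mod 138 = 85.
(73 + 85) mod 138 = 20.

20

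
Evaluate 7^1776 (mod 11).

4

Successive squares of 7 mod 11: 7^1≡7, 7^2≡5, 7^4≡3, 7^8≡9, 7^16≡4, 7^32≡5, 7^64≡3, 7^128≡9, 7^256≡4, 7^512≡5, 7^1024≡3.
1776 = 16 + 32 + 64 + 128 + 512 + 1024, so 7^1776 ≡ 4·5·3·9·5·3 ≡ 4 (mod 11).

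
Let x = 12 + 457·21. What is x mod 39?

15

457·21 = 9597.
9597 = 246·39 + 3, so 9597 mod 39 = 3.
(12 + 3) mod 39 = 15.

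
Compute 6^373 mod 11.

7

Successive squares of 6 mod 11: 6^1≡6, 6^2≡3, 6^4≡9, 6^8≡4, 6^16≡5, 6^32≡3, 6^64≡9, 6^128≡4, 6^256≡5.
373 = 1 + 4 + 16 + 32 + 64 + 256, so 6^373 ≡ 6·9·5·3·9·5 ≡ 7 (mod 11).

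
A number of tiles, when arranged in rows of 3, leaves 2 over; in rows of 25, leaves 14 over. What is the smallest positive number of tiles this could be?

Since 25·1 ≡ 1 (mod 3), take x = 14 + 25·((2−14)·1 mod 3) = 14 + 25·0 = 14.
Check: 14 mod 3 = 2, 14 mod 25 = 14.

14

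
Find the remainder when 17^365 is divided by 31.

Successive squares of 17 mod 31: 17^1≡17, 17^2≡10, 17^4≡7, 17^8≡18, 17^16≡14, 17^32≡10, 17^64≡7, 17^128≡18, 17^256≡14.
365 = 1 + 4 + 8 + 32 + 64 + 256, so 17^365 ≡ 17·7·18·10·7·14 ≡ 26 (mod 31).

26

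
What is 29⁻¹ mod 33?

8

33 = 1·29 + 4
29 = 7·4 + 1
4 = 4·1 + 0
Back-substituting gives 29·8 ≡ 1 (mod 33).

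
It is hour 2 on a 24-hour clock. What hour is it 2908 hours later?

6

2908 − 121·24 = 4, so 2908 ≡ 4 (mod 24).
(2 + 4) mod 24 = 6.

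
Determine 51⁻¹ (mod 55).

41

55 = 1·51 + 4
51 = 12·4 + 3
4 = 1·3 + 1
3 = 3·1 + 0
Back-substituting gives 51·41 ≡ 1 (mod 55).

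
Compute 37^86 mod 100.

Successive squares of 37 mod 100: 37^1≡37, 37^2≡69, 37^4≡61, 37^8≡21, 37^16≡41, 37^32≡81, 37^64≡61.
86 = 2 + 4 + 16 + 64, so 37^86 ≡ 69·61·41·61 ≡ 9 (mod 100).

9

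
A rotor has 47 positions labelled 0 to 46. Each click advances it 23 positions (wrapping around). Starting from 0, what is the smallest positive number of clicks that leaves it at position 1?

23·45 = 1035 = 22·47 + 1, so 23⁻¹ ≡ 45 (mod 47).

45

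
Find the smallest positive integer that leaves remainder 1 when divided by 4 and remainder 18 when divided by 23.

41

x ≡ 1 (mod 4) gives x ∈ {1, 5, 9, 13, 17, 21, 25, 29, …}.
The first of these with x mod 23 = 18 is 41.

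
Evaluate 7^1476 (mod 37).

Successive squares of 7 mod 37: 7^1≡7, 7^2≡12, 7^4≡33, 7^8≡16, 7^16≡34, 7^32≡9, 7^64≡7, 7^128≡12, 7^256≡33, 7^512≡16, 7^1024≡34.
1476 = 4 + 64 + 128 + 256 + 1024, so 7^1476 ≡ 33·7·12·33·34 ≡ 1 (mod 37).

1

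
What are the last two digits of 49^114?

By repeated squaring mod 100: 49^1≡49, 49^2≡1, 49^4≡1, 49^8≡1, 49^16≡1, 49^32≡1, 49^64≡1.
114 = 2 + 16 + 32 + 64, so 49^114 ≡ 1·1·1·1 ≡ 1 (mod 100).

01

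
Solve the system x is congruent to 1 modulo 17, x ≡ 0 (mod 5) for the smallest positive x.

35

x ≡ 0 (mod 5) gives x ∈ {0, 5, 10, 15, 20, 25, 30, 35}.
The first of these with x mod 17 = 1 is 35.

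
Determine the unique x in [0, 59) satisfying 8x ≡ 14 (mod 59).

46

8⁻¹ ≡ 37 (mod 59) because 8·37 = 296 = 5·59 + 1.
So x ≡ 37·14 = 518 ≡ 46 (mod 59).
Check: 8·46 = 368 = 6·59 + 14.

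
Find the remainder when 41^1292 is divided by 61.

34

By repeated squaring mod 61: 41^1≡41, 41^2≡34, 41^4≡58, 41^8≡9, 41^16≡20, 41^32≡34, 41^64≡58, 41^128≡9, 41^256≡20, 41^512≡34, 41^1024≡58.
1292 = 4 + 8 + 256 + 1024, so 41^1292 ≡ 58·9·20·58 ≡ 34 (mod 61).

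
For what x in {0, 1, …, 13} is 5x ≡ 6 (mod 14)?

4

The inverse of 5 mod 14 is 3 (since 5·3 = 15 ≡ 1).
Multiplying both sides by 3: x ≡ 3·6 = 18 ≡ 4 (mod 14).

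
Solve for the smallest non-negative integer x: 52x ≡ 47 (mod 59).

The inverse of 52 mod 59 is 42 (since 52·42 = 2184 ≡ 1).
So x ≡ 42·47 = 1974 ≡ 27 (mod 59).

27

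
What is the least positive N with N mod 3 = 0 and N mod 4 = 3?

Since 4·1 ≡ 1 (mod 3), take x = 3 + 4·((0−3)·1 mod 3) = 3 + 4·0 = 3.
Check: 3 mod 3 = 0, 3 mod 4 = 3.

3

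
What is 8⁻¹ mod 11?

11 = 1·8 + 3
8 = 2·3 + 2
3 = 1·2 + 1
2 = 2·1 + 0
Back-substituting gives 8·7 ≡ 1 (mod 11).

7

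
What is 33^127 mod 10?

The units digit of 33^n cycles with period 4: 3, 9, 7, 1, …
127 leaves remainder 3 on division by 4, so 33^127 ends in 7.

7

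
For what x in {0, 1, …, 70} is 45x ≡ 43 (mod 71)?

12

45⁻¹ ≡ 30 (mod 71) because 45·30 = 1350 = 19·71 + 1.
So x ≡ 30·43 = 1290 ≡ 12 (mod 71).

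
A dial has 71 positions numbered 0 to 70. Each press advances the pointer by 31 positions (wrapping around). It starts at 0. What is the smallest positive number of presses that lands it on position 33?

The inverse of 31 mod 71 is 55 (since 31·55 = 1705 ≡ 1).
Multiplying both sides by 55: x ≡ 55·33 = 1815 ≡ 40 (mod 71).
Check: 31·40 = 1240 = 17·71 + 33.

40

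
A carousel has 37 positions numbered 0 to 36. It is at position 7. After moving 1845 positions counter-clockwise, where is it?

12

Dividing 1845 by 37 gives quotient 49 and remainder 32.
(7 − 32) mod 37 = 12.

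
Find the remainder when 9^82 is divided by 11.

Square-and-reduce mod 11: 9^1≡9, 9^2≡4, 9^4≡5, 9^8≡3, 9^16≡9, 9^32≡4, 9^64≡5.
82 = 2 + 16 + 64, so 9^82 ≡ 4·9·5 ≡ 4 (mod 11).

4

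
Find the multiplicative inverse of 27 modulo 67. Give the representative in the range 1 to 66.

5

27·5 = 135 = 2·67 + 1, so 27⁻¹ ≡ 5 (mod 67).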